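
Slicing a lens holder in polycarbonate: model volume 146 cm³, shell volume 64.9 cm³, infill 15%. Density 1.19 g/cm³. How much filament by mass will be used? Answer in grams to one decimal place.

91.7 g

Volume inside the shell = 146 − 64.9, so 81.1 cm³.
Infill volume: 0.15 × 81.1 → 12.165 cm³.
Deposited volume = 64.9 + 12.165 = 77.065 cm³.
Mass = 77.065 × 1.19 = 91.70735 g.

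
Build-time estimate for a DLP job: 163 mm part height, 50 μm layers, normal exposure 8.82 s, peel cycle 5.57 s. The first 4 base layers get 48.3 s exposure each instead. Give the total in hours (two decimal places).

13.07 hours

Layer count = ceil(163 / 0.05) = 3260.
Burn-in layers: 4 × (48.3 + 5.57) → 215.48 s.
Regular layers = 3256 × (8.82 + 5.57), so 46853.84 s.
Sum: 215.48 + 46853.84 = 47069.32 s → 13.07 hours.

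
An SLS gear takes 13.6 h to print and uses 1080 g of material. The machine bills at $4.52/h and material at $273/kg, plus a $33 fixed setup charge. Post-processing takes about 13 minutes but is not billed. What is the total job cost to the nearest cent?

Machine-time cost = 4.52 × 13.6, so $61.472.
Feedstock cost: 273 × 1080/1000 → $294.84.
Adding setup: 61.472 + 294.84 + 33 → 389.312 ≈ $389.31.

$389.31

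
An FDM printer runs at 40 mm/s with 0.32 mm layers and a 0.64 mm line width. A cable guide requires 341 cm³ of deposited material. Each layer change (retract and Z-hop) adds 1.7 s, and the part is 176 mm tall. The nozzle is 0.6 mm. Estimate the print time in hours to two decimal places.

Line area: 0.32 × 0.64 → 0.2048 mm².
Path length: 341000 mm³ / 0.2048 mm² → 1665039.1 mm.
Time extruding = 1665039.1 / 40 = 41626 s.
Layers = ⌈176/0.32⌉ = 550.
Non-print overhead = 550 × 1.7 = 935 s.
Altogether 41626 + 935 = 42561 s, i.e. 11.82 hours.

11.82 hours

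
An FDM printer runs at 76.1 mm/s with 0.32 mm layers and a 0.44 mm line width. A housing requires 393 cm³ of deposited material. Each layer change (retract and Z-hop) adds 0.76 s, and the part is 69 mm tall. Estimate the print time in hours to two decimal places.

10.23 hours

Line area = 0.32 × 0.44 = 0.1408 mm².
Path length: 393000 mm³ / 0.1408 mm² → 2791193.2 mm.
Extrusion time = 2791193.2 / 76.1, so 36678 s.
Number of layers: 69 / 0.32 → 216 (rounded up).
Layer-change overhead = 216 × 0.76 = 164.16 s.
Total = 36678 + 164.16 = 36842.16 s = 10.23 hours.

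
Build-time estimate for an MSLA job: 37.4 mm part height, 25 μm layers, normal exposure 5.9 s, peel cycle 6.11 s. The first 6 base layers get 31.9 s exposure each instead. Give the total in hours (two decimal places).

Number of layers: 37.4 / 0.025 → 1496 (rounded up).
Bottom layers: 6 × (31.9 + 6.11) → 228.06 s.
Remaining layers = 1490 × (5.9 + 6.11), so 17894.9 s.
Sum: 228.06 + 17894.9 = 18122.96 s → 5.03 hours.

5.03 hours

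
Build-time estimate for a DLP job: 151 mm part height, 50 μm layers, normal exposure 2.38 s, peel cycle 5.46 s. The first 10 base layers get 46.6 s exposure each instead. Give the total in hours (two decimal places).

Layer count = ceil(151 / 0.05) = 3020.
Burn-in layers: 10 × (46.6 + 5.46) → 520.6 s.
Normal layers = 3010 × (2.38 + 5.46), so 23598.4 s.
Sum: 520.6 + 23598.4 = 24119 s → 6.70 hours.

6.70 hours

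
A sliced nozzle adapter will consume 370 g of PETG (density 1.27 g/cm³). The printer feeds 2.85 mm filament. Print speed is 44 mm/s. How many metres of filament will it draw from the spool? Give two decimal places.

45.67 m

Volume = 370 g / 1.27 g·cm⁻³ = 291.3386 cm³ = 291338.6 mm³.
A = π r² = π × 1.425² = 6.3794 mm².
L = V/A = 291338.6/6.3794 = 45668.65 mm → 45.67 m.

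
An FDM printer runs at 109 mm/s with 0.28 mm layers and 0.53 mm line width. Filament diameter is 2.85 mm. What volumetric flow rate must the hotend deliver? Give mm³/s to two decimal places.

16.18

Bead cross-section = 0.28 × 0.53, so 0.1484 mm².
Q = v·A = 109 × 0.1484 = 16.18 mm³/s.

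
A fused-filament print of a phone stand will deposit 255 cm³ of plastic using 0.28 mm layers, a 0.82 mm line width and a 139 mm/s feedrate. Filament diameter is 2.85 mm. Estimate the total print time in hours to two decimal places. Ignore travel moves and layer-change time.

2.22 hours

Bead cross-section = 0.28 × 0.82, so 0.2296 mm².
Toolpath length = 255 cm³ / 0.2296 mm² = 255000 / 0.2296 = 1110627.2 mm.
Print-move time = 1110627.2 / 139 = 7990.1 s.
That's 7990.1 s → 2.22 hours.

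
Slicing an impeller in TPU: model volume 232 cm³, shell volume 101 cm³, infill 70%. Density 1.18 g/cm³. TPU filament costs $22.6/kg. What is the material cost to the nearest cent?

$5.14

Interior volume = 232 − 101, so 131 cm³.
Infill deposited = 0.70 × 131 = 91.7 cm³.
Total printed volume: 101 + 91.7 → 192.7 cm³.
Mass: 192.7 × 1.18 → 227.386 g.
At $22.6/kg: 227.386/1000 × 22.6 = $5.14.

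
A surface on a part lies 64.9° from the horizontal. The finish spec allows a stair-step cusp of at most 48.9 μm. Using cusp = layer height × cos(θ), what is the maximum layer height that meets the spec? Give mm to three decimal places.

0.115 mm

Layer height = cusp / cos(64.9°) = 0.0489 / 0.4242 = 0.115 mm.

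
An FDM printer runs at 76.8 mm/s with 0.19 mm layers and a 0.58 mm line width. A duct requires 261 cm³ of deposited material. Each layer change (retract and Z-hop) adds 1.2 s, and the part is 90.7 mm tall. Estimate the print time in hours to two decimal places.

Line area: 0.19 × 0.58 → 0.1102 mm².
Path length: 261000 mm³ / 0.1102 mm² → 2368421.1 mm.
Print-move time: 2368421.1 / 76.8 → 30838.8 s.
Layer count = ceil(90.7 / 0.19) = 478.
Z-hop total: 478 × 1.2 → 573.6 s.
Altogether 30838.8 + 573.6 = 31412.4 s, i.e. 8.73 hours.

8.73 hours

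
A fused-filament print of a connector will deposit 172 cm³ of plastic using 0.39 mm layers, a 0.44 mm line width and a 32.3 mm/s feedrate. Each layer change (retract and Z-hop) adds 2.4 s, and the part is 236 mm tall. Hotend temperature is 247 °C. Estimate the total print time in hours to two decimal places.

9.02 hours

Extrusion cross-section = 0.39 × 0.44, so 0.1716 mm².
Toolpath length = 172 cm³ / 0.1716 mm² = 172000 / 0.1716 = 1002331 mm.
Extrusion time: 1002331 / 32.3 → 31031.9 s.
Number of layers: 236 / 0.39 → 606 (rounded up).
Layer-change overhead = 606 × 2.4, so 1454.4 s.
Altogether 31031.9 + 1454.4 = 32486.3 s, i.e. 9.02 hours.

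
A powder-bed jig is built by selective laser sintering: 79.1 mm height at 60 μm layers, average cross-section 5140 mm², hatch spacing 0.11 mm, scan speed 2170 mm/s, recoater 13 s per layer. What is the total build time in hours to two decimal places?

12.65 hours

Layer count = ceil(79.1 / 0.06) = 1319.
Hatch length per layer: 5140 / 0.11 → 46727.3 mm.
Scan time per layer = 46727.3 / 2170 = 21.5333 s.
Time per layer: 21.5333 + 13 → 34.5333 s.
Total: 1319 × 34.5333 s = 45549.4227 s → 12.65 hours.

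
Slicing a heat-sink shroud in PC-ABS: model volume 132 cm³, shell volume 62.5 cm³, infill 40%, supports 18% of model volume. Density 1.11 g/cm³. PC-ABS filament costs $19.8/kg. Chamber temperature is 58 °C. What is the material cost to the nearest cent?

Volume inside the shell = 132 − 62.5, so 69.5 cm³.
Infill volume = 0.40 × 69.5 = 27.8 cm³.
Support = 0.18 × 132, so 23.76 cm³.
Total printed volume = 62.5 + 27.8 + 23.76 = 114.06 cm³.
Mass = 114.06 × 1.11, so 126.6066 g.
At $19.8/kg: 126.6066/1000 × 19.8 = $2.51.

$2.51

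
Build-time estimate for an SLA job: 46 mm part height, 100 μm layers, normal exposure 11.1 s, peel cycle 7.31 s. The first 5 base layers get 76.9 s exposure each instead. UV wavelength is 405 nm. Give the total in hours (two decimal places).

Number of layers: 46 / 0.1 → 460 (rounded up).
Bottom layers = 5 × (76.9 + 7.31), so 421.05 s.
Regular layers: 455 × (11.1 + 7.31) → 8376.55 s.
Total = 421.05 + 8376.55 = 8797.6 s = 2.44 hours.

2.44 hours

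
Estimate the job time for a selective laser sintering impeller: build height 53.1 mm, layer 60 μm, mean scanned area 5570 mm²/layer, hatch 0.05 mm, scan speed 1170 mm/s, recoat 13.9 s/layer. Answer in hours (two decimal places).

Layers = ⌈53.1/0.06⌉ = 885.
Per-layer scan distance = 5570 / 0.05, so 111400 mm.
Laser time per layer = 111400 / 1170, so 95.2137 s.
Per-layer time = 95.2137 + 13.9 = 109.1137 s.
885 layers × 109.1137 s/layer = 96565.6245 s, i.e. 26.82 hours.

26.82 hours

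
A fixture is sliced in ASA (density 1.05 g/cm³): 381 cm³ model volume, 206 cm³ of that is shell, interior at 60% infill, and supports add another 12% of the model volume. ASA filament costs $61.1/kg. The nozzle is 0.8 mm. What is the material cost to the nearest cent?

Infill region = 381 − 206 = 175 cm³.
Infill volume = 0.60 × 175, so 105 cm³.
Support = 0.12 × 381, so 45.72 cm³.
Total extruded: 206 + 105 + 45.72 → 356.72 cm³.
Mass = 356.72 × 1.05 = 374.556 g.
At $61.1/kg: 374.556/1000 × 61.1 = $22.89.

$22.89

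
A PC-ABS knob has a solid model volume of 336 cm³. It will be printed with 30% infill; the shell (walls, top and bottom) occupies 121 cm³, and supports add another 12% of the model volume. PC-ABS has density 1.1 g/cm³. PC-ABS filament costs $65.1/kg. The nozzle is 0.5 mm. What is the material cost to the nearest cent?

Infill region = 336 − 121, so 215 cm³.
Deposited infill = 0.30 × 215, so 64.5 cm³.
Support = 0.12 × 336, so 40.32 cm³.
Total printed volume = 121 + 64.5 + 40.32 = 225.82 cm³.
Mass = 225.82 × 1.1 = 248.402 g.
At $65.1/kg: 248.402/1000 × 65.1 = $16.17.

$16.17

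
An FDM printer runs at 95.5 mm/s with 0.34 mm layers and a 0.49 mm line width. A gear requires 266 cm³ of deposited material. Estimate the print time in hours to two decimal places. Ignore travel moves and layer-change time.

Extrusion cross-section = 0.34 × 0.49, so 0.1666 mm².
Total extruded path = 266000/0.1666 = 1596638.7 mm.
Extrusion time = 1596638.7 / 95.5 = 16718.7 s.
Converting: 16718.7 s = 4.64 hours.

4.64 hours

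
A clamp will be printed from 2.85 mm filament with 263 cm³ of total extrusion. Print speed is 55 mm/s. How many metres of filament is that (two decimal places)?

41.23 m

Filament cross-section = π × (2.85/2)² = 6.3794 mm².
L = 263000 mm³ / 6.3794 mm² = 41226.45 mm, i.e. 41.23 m.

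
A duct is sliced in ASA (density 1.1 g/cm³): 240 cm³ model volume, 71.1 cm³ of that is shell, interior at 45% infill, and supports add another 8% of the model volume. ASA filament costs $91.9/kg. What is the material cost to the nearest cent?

Volume inside the shell: 240 − 71.1 → 168.9 cm³.
Deposited infill = 0.45 × 168.9, so 76.005 cm³.
Support = 0.08 × 240, so 19.2 cm³.
Total extruded = 71.1 + 76.005 + 19.2, so 166.305 cm³.
Mass = 166.305 × 1.1, so 182.9355 g.
At $91.9/kg: 182.9355/1000 × 91.9 = $16.81.

$16.81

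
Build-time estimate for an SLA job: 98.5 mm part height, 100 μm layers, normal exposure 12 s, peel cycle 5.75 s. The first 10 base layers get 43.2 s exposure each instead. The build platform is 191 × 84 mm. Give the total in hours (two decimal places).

4.94 hours

Layer count = ceil(98.5 / 0.1) = 985.
Bottom layers = 10 × (43.2 + 5.75) = 489.5 s.
Regular layers = 975 × (12 + 5.75) = 17306.25 s.
Sum: 489.5 + 17306.25 = 17795.75 s → 4.94 hours.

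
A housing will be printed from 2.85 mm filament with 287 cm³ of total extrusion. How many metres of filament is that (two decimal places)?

Filament cross-section = π × (2.85/2)² = 6.3794 mm².
L = 287000 mm³ / 6.3794 mm² = 44988.56 mm, i.e. 44.99 m.

44.99 m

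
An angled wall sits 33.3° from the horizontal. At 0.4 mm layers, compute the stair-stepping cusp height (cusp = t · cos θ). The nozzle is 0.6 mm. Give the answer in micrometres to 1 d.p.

Cusp = layer height × cos(33.3°) = 0.4 × 0.8358 = 0.33432 mm = 334.3 μm.

334.3 μm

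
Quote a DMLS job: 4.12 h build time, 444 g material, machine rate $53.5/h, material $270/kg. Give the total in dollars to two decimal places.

$340.30

Machine cost = 53.5 × 4.12, so $220.42.
Feedstock cost: 270 × 444/1000 → $119.88.
Total = 220.42 + 119.88 = $340.30.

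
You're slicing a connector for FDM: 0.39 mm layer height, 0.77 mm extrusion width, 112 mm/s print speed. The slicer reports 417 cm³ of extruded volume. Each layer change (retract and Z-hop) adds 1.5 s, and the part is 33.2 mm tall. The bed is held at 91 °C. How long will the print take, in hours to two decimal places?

3.48 hours

Extrusion cross-section = 0.39 × 0.77, so 0.3003 mm².
Path length: 417000 mm³ / 0.3003 mm² → 1388611.4 mm.
Print-move time: 1388611.4 / 112 → 12398.3 s.
Number of layers: 33.2 / 0.39 → 86 (rounded up).
Non-print overhead: 86 × 1.5 → 129 s.
Total = 12398.3 + 129 = 12527.3 s = 3.48 hours.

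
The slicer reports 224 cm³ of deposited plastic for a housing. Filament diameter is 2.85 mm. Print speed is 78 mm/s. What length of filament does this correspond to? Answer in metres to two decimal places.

35.11 m

A = π r² = π × 1.425² = 6.3794 mm².
L = 224000 mm³ / 6.3794 mm² = 35113.02 mm, i.e. 35.11 m.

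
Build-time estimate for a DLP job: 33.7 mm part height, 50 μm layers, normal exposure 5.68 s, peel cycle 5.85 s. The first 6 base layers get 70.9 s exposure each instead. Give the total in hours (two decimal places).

Layer count = ceil(33.7 / 0.05) = 674.
Bottom layers = 6 × (70.9 + 5.85), so 460.5 s.
Regular layers: 668 × (5.68 + 5.85) → 7702.04 s.
Total = 460.5 + 7702.04 = 8162.54 s = 2.27 hours.

2.27 hours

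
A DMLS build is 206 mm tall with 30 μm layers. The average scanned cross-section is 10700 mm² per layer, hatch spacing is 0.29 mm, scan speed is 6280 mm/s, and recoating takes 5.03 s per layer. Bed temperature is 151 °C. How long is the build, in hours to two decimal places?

Layer count = ceil(206 / 0.03) = 6867.
Scan path per layer = 10700 / 0.29, so 36896.6 mm.
Scan time per layer: 36896.6 / 6280 → 5.8753 s.
Time per layer = 5.8753 + 5.03, so 10.9053 s.
6867 layers × 10.9053 s/layer = 74886.6951 s, i.e. 20.80 hours.

20.80 hours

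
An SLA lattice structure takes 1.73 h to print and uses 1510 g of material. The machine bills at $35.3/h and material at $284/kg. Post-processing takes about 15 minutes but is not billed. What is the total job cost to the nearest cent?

Machine-time cost = 35.3 × 1.73, so $61.069.
Feedstock cost = 284 × 1510/1000 = $428.84.
Total = 61.069 + 428.84 = 489.909 ≈ $489.91.

$489.91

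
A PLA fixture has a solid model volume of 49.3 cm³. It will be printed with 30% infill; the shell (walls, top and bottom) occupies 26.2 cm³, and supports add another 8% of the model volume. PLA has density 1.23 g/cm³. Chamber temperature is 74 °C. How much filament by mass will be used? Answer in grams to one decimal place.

45.6 g

Infill region = 49.3 − 26.2, so 23.1 cm³.
Infill volume = 0.30 × 23.1, so 6.93 cm³.
Support = 0.08 × 49.3, so 3.944 cm³.
Deposited volume = 26.2 + 6.93 + 3.944 = 37.074 cm³.
Mass = 37.074 × 1.23, so 45.60102 g.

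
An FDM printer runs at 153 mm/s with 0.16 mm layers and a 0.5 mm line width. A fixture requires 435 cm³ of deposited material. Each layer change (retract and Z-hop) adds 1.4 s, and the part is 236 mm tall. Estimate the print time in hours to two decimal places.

Extrusion cross-section: 0.16 × 0.5 → 0.08 mm².
Total extruded path = 435000/0.08 = 5437500 mm.
Time extruding: 5437500 / 153 → 35539.2 s.
Layer count = ceil(236 / 0.16) = 1475.
Layer-change overhead = 1475 × 1.4, so 2065 s.
Altogether 35539.2 + 2065 = 37604.2 s, i.e. 10.45 hours.

10.45 hours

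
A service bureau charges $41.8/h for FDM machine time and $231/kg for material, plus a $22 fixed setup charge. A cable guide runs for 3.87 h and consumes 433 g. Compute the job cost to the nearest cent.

Machine cost: 41.8 × 3.87 → $161.766.
Material cost = 231 × 433/1000, so $100.023.
Adding setup: 161.766 + 100.023 + 22 → 283.789 ≈ $283.79.

$283.79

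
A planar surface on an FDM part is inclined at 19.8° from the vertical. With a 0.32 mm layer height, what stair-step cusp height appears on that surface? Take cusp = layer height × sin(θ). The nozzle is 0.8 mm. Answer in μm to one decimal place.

108.4 μm

h_c = t·sin θ = 0.32 × 0.3387 = 0.108384 mm (108.4 μm).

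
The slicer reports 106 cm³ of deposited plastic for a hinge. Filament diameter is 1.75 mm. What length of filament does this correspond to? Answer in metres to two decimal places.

Cross-section of 1.75 mm filament: π·(1.75/2)² = 2.4053 mm².
Length = 106 cm³ / 2.4053 mm² = 106000 / 2.4053 = 44069.35 mm = 44.07 m.

44.07 m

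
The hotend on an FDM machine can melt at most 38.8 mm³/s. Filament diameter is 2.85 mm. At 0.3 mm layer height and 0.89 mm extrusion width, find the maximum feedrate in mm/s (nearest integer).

145 mm/s

Bead cross-section = 0.3 × 0.89 = 0.267 mm².
Max speed = 38.8 / 0.267 = 145.32 ≈ 145 mm/s.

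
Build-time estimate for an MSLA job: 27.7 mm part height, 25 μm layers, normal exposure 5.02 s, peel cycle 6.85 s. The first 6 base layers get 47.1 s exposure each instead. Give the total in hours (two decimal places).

Number of layers: 27.7 / 0.025 → 1108 (rounded up).
Bottom layers = 6 × (47.1 + 6.85) = 323.7 s.
Remaining layers = 1102 × (5.02 + 6.85), so 13080.74 s.
Sum: 323.7 + 13080.74 = 13404.44 s → 3.72 hours.

3.72 hours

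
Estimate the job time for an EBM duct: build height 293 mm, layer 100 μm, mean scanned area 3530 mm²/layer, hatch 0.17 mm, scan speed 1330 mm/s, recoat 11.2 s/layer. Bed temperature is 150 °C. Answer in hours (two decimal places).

21.82 hours

Layers = ⌈293/0.1⌉ = 2930.
Hatch length per layer = 3530 / 0.17, so 20764.7 mm.
Beam time per layer: 20764.7 / 1330 → 15.6126 s.
Time per layer: 15.6126 + 11.2 → 26.8126 s.
2930 layers × 26.8126 s/layer = 78560.918 s, i.e. 21.82 hours.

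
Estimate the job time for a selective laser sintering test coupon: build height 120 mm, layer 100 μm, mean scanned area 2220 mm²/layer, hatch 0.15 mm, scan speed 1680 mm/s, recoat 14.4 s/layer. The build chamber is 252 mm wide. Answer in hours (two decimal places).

7.74 hours

Number of layers: 120 / 0.1 → 1200 (rounded up).
Hatch length per layer = 2220 / 0.15, so 14800 mm.
Per-layer scan time: 14800 / 1680 → 8.8095 s.
Per-layer time = 8.8095 + 14.4 = 23.2095 s.
Build time = 1200 × 23.2095 = 27851.4 s = 7.74 hours.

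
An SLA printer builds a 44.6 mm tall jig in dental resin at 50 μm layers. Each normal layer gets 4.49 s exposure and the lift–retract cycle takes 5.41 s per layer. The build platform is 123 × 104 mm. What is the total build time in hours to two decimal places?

2.45 hours

Layers = ⌈44.6/0.05⌉ = 892.
Per-layer time = 4.49 + 5.41 = 9.9 s.
Build time: 892 × 9.9 s = 8830.8 s, i.e. 2.45 hours.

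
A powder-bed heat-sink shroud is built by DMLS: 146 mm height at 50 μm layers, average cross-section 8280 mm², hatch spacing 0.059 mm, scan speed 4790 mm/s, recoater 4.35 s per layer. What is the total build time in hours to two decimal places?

27.29 hours

Layers = ⌈146/0.05⌉ = 2920.
Scan path per layer: 8280 / 0.059 → 140339 mm.
Scan time per layer = 140339 / 4790, so 29.2983 s.
Per-layer time = 29.2983 + 4.35, so 33.6483 s.
Build time = 2920 × 33.6483 = 98253.036 s = 27.29 hours.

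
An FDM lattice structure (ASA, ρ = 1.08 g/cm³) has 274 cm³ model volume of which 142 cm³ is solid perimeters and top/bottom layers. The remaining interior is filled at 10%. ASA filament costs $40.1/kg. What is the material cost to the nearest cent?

Infill region: 274 − 142 → 132 cm³.
Deposited infill: 0.10 × 132 → 13.2 cm³.
Deposited volume = 142 + 13.2, so 155.2 cm³.
Mass: 155.2 × 1.08 → 167.616 g.
At $40.1/kg: 167.616/1000 × 40.1 = $6.72.

$6.72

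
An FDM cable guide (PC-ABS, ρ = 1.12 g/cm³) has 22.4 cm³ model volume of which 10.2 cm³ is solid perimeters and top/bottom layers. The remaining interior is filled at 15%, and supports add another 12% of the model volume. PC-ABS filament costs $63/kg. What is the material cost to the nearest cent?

$1.04

Interior volume = 22.4 − 10.2, so 12.2 cm³.
Infill deposited = 0.15 × 12.2, so 1.83 cm³.
Support: 0.12 × 22.4 → 2.688 cm³.
Total printed volume = 10.2 + 1.83 + 2.688, so 14.718 cm³.
Mass = 14.718 × 1.12, so 16.48416 g.
At $63/kg: 16.48416/1000 × 63 = $1.04.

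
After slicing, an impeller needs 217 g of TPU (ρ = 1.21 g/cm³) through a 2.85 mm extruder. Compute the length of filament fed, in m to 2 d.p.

Volume = 217 g / 1.21 g·cm⁻³ = 179.3388 cm³ = 179338.8 mm³.
Filament cross-section = π × (2.85/2)² = 6.3794 mm².
L = V/A = 179338.8/6.3794 = 28112.17 mm → 28.11 m.

28.11 m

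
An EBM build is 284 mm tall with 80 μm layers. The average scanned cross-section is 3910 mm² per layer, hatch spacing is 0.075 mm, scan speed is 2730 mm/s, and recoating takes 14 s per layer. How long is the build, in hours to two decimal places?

Layers = ⌈284/0.08⌉ = 3550.
Scan path per layer: 3910 / 0.075 → 52133.3 mm.
Beam time per layer = 52133.3 / 2730, so 19.0964 s.
Layer cycle = 19.0964 + 14, so 33.0964 s.
Total: 3550 × 33.0964 s = 117492.22 s → 32.64 hours.

32.64 hours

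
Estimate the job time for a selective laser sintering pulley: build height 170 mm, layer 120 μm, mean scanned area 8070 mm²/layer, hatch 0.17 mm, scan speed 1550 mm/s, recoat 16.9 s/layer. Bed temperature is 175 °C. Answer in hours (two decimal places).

18.71 hours

Number of layers: 170 / 0.12 → 1417 (rounded up).
Per-layer scan distance = 8070 / 0.17 = 47470.6 mm.
Per-layer scan time: 47470.6 / 1550 → 30.6262 s.
Layer cycle = 30.6262 + 16.9, so 47.5262 s.
Total: 1417 × 47.5262 s = 67344.6254 s → 18.71 hours.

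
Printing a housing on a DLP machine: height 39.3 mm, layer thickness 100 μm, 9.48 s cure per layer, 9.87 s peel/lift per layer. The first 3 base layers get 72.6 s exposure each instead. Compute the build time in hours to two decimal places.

Number of layers: 39.3 / 0.1 → 393 (rounded up).
Base layers: 3 × (72.6 + 9.87) → 247.41 s.
Remaining layers: 390 × (9.48 + 9.87) → 7546.5 s.
Total = 247.41 + 7546.5 = 7793.91 s = 2.16 hours.

2.16 hours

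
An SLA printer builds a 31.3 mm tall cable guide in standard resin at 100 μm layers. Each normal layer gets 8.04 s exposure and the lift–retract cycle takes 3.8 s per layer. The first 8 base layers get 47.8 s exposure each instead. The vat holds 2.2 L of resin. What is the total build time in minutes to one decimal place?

67.1 minutes

Layers = ⌈31.3/0.1⌉ = 313.
Burn-in layers = 8 × (47.8 + 3.8), so 412.8 s.
Normal layers = 305 × (8.04 + 3.8) = 3611.2 s.
Sum: 412.8 + 3611.2 = 4024 s → 67.1 minutes.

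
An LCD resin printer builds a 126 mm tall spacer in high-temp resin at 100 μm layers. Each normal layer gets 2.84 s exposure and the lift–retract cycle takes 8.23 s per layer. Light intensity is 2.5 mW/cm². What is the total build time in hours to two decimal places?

3.87 hours

Layer count = ceil(126 / 0.1) = 1260.
Per-layer time = 2.84 + 8.23, so 11.07 s.
Total = 1260 × 11.07 = 13948.2 s = 3.87 hours.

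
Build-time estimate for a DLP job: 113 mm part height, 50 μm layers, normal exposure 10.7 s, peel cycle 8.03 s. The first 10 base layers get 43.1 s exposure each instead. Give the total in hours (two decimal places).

Layer count = ceil(113 / 0.05) = 2260.
Bottom layers = 10 × (43.1 + 8.03), so 511.3 s.
Remaining layers = 2250 × (10.7 + 8.03), so 42142.5 s.
Total = 511.3 + 42142.5 = 42653.8 s = 11.85 hours.

11.85 hours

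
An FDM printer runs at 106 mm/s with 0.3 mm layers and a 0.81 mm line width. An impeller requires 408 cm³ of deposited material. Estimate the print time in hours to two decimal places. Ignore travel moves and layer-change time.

4.40 hours

Line area = 0.3 × 0.81, so 0.243 mm².
Toolpath length = 408 cm³ / 0.243 mm² = 408000 / 0.243 = 1679012.3 mm.
Time extruding = 1679012.3 / 106, so 15839.7 s.
That's 15839.7 s → 4.40 hours.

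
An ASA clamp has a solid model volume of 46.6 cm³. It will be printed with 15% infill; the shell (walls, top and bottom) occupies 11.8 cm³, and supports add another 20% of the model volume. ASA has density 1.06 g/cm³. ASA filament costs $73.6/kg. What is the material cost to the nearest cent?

Interior volume = 46.6 − 11.8, so 34.8 cm³.
Deposited infill: 0.15 × 34.8 → 5.22 cm³.
Support = 0.20 × 46.6 = 9.32 cm³.
Total extruded: 11.8 + 5.22 + 9.32 → 26.34 cm³.
Mass = 26.34 × 1.06, so 27.9204 g.
At $73.6/kg: 27.9204/1000 × 73.6 = $2.05.

$2.05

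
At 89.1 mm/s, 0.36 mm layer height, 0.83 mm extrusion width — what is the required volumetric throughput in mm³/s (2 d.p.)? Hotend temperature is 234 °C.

A = 0.36 × 0.83, so 0.2988 mm².
Volumetric flow = 89.1 × 0.2988 = 26.62 mm³/s.

26.62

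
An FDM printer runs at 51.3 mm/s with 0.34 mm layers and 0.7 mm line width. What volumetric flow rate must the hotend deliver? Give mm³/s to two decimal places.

12.21

Bead cross-section = 0.34 × 0.7, so 0.238 mm².
Volumetric flow = 51.3 × 0.238 = 12.21 mm³/s.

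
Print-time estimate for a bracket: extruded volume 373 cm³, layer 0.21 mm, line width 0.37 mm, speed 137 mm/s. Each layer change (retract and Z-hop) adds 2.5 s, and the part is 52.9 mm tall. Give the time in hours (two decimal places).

9.91 hours

Bead cross-section: 0.21 × 0.37 → 0.0777 mm².
Toolpath length = 373 cm³ / 0.0777 mm² = 373000 / 0.0777 = 4800514.8 mm.
Print-move time: 4800514.8 / 137 → 35040.3 s.
Layers = ⌈52.9/0.21⌉ = 252.
Non-print overhead = 252 × 2.5, so 630 s.
Altogether 35040.3 + 630 = 35670.3 s, i.e. 9.91 hours.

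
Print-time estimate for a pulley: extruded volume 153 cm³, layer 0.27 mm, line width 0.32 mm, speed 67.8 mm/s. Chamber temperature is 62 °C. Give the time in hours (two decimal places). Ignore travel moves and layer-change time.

Line area: 0.27 × 0.32 → 0.0864 mm².
Path length: 153000 mm³ / 0.0864 mm² → 1770833.3 mm.
Time extruding: 1770833.3 / 67.8 → 26118.5 s.
Converting: 26118.5 s = 7.26 hours.

7.26 hours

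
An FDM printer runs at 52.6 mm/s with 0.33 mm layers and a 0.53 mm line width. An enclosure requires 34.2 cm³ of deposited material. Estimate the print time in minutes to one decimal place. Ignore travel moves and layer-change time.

Bead cross-section = 0.33 × 0.53, so 0.1749 mm².
Path length: 34200 mm³ / 0.1749 mm² → 195540.3 mm.
Extrusion time: 195540.3 / 52.6 → 3717.5 s.
In the requested units: 3717.5 s = 62.0 minutes.

62.0 minutes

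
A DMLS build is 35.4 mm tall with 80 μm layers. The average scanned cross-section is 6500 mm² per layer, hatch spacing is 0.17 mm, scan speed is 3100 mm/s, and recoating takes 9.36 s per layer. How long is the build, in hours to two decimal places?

2.67 hours

Number of layers: 35.4 / 0.08 → 443 (rounded up).
Per-layer scan distance = 6500 / 0.17, so 38235.3 mm.
Scan time per layer = 38235.3 / 3100, so 12.334 s.
Per-layer time = 12.334 + 9.36 = 21.694 s.
443 layers × 21.694 s/layer = 9610.442 s, i.e. 2.67 hours.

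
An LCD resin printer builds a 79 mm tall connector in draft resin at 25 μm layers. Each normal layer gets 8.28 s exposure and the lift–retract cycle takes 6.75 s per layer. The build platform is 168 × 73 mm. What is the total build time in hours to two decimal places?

13.19 hours

Number of layers: 79 / 0.025 → 3160 (rounded up).
Cycle time = 8.28 + 6.75, so 15.03 s.
Build time: 3160 × 15.03 s = 47494.8 s, i.e. 13.19 hours.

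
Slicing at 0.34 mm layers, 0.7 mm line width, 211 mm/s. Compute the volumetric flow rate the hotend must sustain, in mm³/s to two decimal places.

50.22

Extrusion cross-section: 0.34 × 0.7 → 0.238 mm².
Q = v·A = 211 × 0.238 = 50.22 mm³/s.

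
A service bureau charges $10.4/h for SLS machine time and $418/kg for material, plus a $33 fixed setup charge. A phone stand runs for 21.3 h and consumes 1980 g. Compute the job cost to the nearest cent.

$1082.16

Machine cost = 10.4 × 21.3, so $221.52.
Feedstock cost = 418 × 1980/1000 = $827.64.
Adding setup: 221.52 + 827.64 + 33 → $1082.16.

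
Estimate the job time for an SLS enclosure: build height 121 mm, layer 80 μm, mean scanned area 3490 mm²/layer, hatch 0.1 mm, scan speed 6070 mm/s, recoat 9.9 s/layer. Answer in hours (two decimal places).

6.58 hours

Number of layers: 121 / 0.08 → 1513 (rounded up).
Hatch length per layer = 3490 / 0.1 = 34900 mm.
Scan time per layer = 34900 / 6070 = 5.7496 s.
Time per layer = 5.7496 + 9.9 = 15.6496 s.
Build time = 1513 × 15.6496 = 23677.8448 s = 6.58 hours.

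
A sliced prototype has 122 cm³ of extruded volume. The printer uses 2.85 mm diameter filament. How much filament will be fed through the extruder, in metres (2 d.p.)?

19.12 m

Filament cross-section = π × (2.85/2)² = 6.3794 mm².
Length = 122 cm³ / 6.3794 mm² = 122000 / 6.3794 = 19124.06 mm = 19.12 m.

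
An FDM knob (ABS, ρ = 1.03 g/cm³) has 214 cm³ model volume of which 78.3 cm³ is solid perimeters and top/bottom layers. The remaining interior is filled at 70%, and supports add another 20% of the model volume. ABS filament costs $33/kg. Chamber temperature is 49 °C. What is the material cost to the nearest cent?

Volume inside the shell = 214 − 78.3 = 135.7 cm³.
Infill volume = 0.70 × 135.7, so 94.99 cm³.
Support = 0.20 × 214, so 42.8 cm³.
Deposited volume: 78.3 + 94.99 + 42.8 → 216.09 cm³.
Mass = 216.09 × 1.03, so 222.5727 g.
Cost = 222.5727 g / 1000 × $33/kg = $7.34.

$7.34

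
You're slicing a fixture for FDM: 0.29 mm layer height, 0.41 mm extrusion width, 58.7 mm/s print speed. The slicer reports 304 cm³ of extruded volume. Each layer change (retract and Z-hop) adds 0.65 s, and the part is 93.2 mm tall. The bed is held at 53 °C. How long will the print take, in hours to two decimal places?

Extrusion cross-section: 0.29 × 0.41 → 0.1189 mm².
Toolpath length = 304 cm³ / 0.1189 mm² = 304000 / 0.1189 = 2556770.4 mm.
Print-move time = 2556770.4 / 58.7, so 43556.6 s.
Layers = ⌈93.2/0.29⌉ = 322.
Z-hop total: 322 × 0.65 → 209.3 s.
Altogether 43556.6 + 209.3 = 43765.9 s, i.e. 12.16 hours.

12.16 hours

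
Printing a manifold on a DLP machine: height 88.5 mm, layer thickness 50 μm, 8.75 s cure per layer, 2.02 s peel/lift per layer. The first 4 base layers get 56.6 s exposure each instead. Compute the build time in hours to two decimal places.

5.35 hours

Layers = ⌈88.5/0.05⌉ = 1770.
Base layers = 4 × (56.6 + 2.02) = 234.48 s.
Normal layers: 1766 × (8.75 + 2.02) → 19019.82 s.
Total = 234.48 + 19019.82 = 19254.3 s = 5.35 hours.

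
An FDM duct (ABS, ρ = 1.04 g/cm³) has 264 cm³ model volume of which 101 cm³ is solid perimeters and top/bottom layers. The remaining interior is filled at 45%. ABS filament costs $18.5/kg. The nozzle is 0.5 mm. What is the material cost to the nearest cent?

$3.35

Infill region = 264 − 101 = 163 cm³.
Infill deposited = 0.45 × 163 = 73.35 cm³.
Deposited volume: 101 + 73.35 → 174.35 cm³.
Mass = 174.35 × 1.04, so 181.324 g.
Cost = 181.324 g / 1000 × $18.5/kg = $3.35.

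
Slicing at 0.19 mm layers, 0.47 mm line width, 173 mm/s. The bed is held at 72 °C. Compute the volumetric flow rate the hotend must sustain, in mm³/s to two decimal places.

Extrusion cross-section = 0.19 × 0.47, so 0.0893 mm².
Q = v·A = 173 × 0.0893 = 15.45 mm³/s.

15.45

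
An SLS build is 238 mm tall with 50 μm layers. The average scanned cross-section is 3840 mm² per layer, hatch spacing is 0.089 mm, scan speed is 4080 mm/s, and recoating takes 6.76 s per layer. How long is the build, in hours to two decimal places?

Layer count = ceil(238 / 0.05) = 4760.
Per-layer scan distance = 3840 / 0.089 = 43146.1 mm.
Per-layer scan time: 43146.1 / 4080 → 10.575 s.
Time per layer = 10.575 + 6.76 = 17.335 s.
Build time = 4760 × 17.335 = 82514.6 s = 22.92 hours.

22.92 hours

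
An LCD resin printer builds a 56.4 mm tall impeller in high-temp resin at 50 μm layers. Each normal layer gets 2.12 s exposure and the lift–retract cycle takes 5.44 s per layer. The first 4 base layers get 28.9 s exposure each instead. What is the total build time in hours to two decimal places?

Number of layers: 56.4 / 0.05 → 1128 (rounded up).
Burn-in layers = 4 × (28.9 + 5.44) = 137.36 s.
Normal layers = 1124 × (2.12 + 5.44), so 8497.44 s.
Total = 137.36 + 8497.44 = 8634.8 s = 2.40 hours.

2.40 hours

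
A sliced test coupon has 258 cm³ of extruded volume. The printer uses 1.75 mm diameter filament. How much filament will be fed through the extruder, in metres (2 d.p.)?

107.26 m

A = π r² = π × 0.875² = 2.4053 mm².
Length = 258 cm³ / 2.4053 mm² = 258000 / 2.4053 = 107263.13 mm = 107.26 m.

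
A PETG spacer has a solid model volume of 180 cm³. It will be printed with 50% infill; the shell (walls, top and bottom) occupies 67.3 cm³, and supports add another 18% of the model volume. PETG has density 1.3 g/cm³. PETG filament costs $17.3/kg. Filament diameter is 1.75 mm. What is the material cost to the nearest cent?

Volume inside the shell: 180 − 67.3 → 112.7 cm³.
Deposited infill: 0.50 × 112.7 → 56.35 cm³.
Support: 0.18 × 180 → 32.4 cm³.
Total extruded = 67.3 + 56.35 + 32.4, so 156.05 cm³.
Mass = 156.05 × 1.3, so 202.865 g.
At $17.3/kg: 202.865/1000 × 17.3 = $3.51.

$3.51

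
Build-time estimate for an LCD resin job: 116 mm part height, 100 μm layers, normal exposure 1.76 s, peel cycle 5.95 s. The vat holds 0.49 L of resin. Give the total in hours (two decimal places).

Layers = ⌈116/0.1⌉ = 1160.
Each layer takes = 1.76 + 5.95 = 7.71 s.
Build time: 1160 × 7.71 s = 8943.6 s, i.e. 2.48 hours.

2.48 hours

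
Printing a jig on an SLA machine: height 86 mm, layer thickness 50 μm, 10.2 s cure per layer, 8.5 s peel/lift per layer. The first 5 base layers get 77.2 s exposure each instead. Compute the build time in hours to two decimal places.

9.03 hours

Number of layers: 86 / 0.05 → 1720 (rounded up).
Bottom layers: 5 × (77.2 + 8.5) → 428.5 s.
Remaining layers = 1715 × (10.2 + 8.5), so 32070.5 s.
Sum: 428.5 + 32070.5 = 32499 s → 9.03 hours.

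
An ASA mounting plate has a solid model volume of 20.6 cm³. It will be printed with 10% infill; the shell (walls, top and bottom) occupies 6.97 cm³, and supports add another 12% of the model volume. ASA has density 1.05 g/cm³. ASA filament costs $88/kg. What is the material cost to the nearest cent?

Volume inside the shell: 20.6 − 6.97 → 13.63 cm³.
Infill volume: 0.10 × 13.63 → 1.363 cm³.
Support = 0.12 × 20.6, so 2.472 cm³.
Total extruded = 6.97 + 1.363 + 2.472, so 10.805 cm³.
Mass = 10.805 × 1.05, so 11.34525 g.
At $88/kg: 11.34525/1000 × 88 = $1.00.

$1.00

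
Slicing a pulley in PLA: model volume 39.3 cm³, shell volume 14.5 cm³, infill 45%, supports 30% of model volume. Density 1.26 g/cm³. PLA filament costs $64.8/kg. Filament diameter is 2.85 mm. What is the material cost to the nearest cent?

$3.06

Volume inside the shell = 39.3 − 14.5 = 24.8 cm³.
Infill volume = 0.45 × 24.8, so 11.16 cm³.
Support: 0.30 × 39.3 → 11.79 cm³.
Total printed volume = 14.5 + 11.16 + 11.79, so 37.45 cm³.
Mass = 37.45 × 1.26 = 47.187 g.
At $64.8/kg: 47.187/1000 × 64.8 = $3.06.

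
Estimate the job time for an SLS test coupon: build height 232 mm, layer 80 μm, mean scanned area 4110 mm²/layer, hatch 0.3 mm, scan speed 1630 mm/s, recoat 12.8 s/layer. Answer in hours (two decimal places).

17.08 hours

Layer count = ceil(232 / 0.08) = 2900.
Per-layer scan distance: 4110 / 0.3 → 13700 mm.
Scan time per layer = 13700 / 1630, so 8.4049 s.
Time per layer: 8.4049 + 12.8 → 21.2049 s.
Total: 2900 × 21.2049 s = 61494.21 s → 17.08 hours.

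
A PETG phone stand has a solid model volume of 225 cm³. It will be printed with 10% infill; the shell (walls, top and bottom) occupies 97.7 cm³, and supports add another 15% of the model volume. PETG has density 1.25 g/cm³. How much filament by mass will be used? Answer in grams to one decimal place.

Infill region: 225 − 97.7 → 127.3 cm³.
Infill deposited = 0.10 × 127.3, so 12.73 cm³.
Support = 0.15 × 225 = 33.75 cm³.
Total extruded = 97.7 + 12.73 + 33.75 = 144.18 cm³.
Mass: 144.18 × 1.25 → 180.225 g.

180.2 g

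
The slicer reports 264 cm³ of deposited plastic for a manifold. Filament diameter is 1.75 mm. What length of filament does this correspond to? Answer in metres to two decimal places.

Cross-section of 1.75 mm filament: π·(1.75/2)² = 2.4053 mm².
Length = 264 cm³ / 2.4053 mm² = 264000 / 2.4053 = 109757.62 mm = 109.76 m.

109.76 m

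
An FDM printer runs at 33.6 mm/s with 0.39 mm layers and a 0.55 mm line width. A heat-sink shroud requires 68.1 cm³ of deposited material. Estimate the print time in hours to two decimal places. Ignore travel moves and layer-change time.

2.62 hours

Bead cross-section: 0.39 × 0.55 → 0.2145 mm².
Toolpath length = 68.1 cm³ / 0.2145 mm² = 68100 / 0.2145 = 317482.5 mm.
Time extruding = 317482.5 / 33.6, so 9448.9 s.
9448.9 s = 2.62 hours.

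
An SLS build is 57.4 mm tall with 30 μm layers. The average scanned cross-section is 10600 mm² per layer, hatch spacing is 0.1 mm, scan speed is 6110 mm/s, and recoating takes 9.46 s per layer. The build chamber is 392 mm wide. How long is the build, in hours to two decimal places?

14.25 hours

Number of layers: 57.4 / 0.03 → 1914 (rounded up).
Per-layer scan distance: 10600 / 0.1 → 106000 mm.
Scan time per layer = 106000 / 6110 = 17.3486 s.
Layer cycle = 17.3486 + 9.46 = 26.8086 s.
Build time = 1914 × 26.8086 = 51311.6604 s = 14.25 hours.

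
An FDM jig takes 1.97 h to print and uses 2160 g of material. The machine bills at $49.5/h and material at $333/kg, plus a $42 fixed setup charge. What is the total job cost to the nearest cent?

Time charge = 49.5 × 1.97 = $97.515.
Material cost = 333 × 2160/1000, so $719.28.
Adding setup: 97.515 + 719.28 + 42 → 858.795 ≈ $858.80.

$858.80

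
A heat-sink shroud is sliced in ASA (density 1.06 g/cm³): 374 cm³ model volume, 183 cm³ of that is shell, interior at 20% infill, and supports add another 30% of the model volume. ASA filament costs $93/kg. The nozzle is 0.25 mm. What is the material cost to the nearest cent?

$32.87

Volume inside the shell = 374 − 183 = 191 cm³.
Infill deposited = 0.20 × 191, so 38.2 cm³.
Support: 0.30 × 374 → 112.2 cm³.
Deposited volume: 183 + 38.2 + 112.2 → 333.4 cm³.
Mass: 333.4 × 1.06 → 353.404 g.
Cost = 353.404 g / 1000 × $93/kg = $32.87.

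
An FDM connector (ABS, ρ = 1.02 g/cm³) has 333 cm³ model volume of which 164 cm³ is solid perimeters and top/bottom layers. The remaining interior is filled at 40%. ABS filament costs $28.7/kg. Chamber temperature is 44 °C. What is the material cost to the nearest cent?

Interior volume: 333 − 164 → 169 cm³.
Deposited infill: 0.40 × 169 → 67.6 cm³.
Total printed volume = 164 + 67.6 = 231.6 cm³.
Mass = 231.6 × 1.02 = 236.232 g.
At $28.7/kg: 236.232/1000 × 28.7 = $6.78.

$6.78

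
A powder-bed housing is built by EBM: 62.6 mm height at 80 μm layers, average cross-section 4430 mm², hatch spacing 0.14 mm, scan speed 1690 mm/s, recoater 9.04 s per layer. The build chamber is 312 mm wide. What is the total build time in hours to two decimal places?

Layer count = ceil(62.6 / 0.08) = 783.
Scan path per layer: 4430 / 0.14 → 31642.9 mm.
Per-layer scan time: 31642.9 / 1690 → 18.7236 s.
Per-layer time = 18.7236 + 9.04, so 27.7636 s.
Total: 783 × 27.7636 s = 21738.8988 s → 6.04 hours.

6.04 hours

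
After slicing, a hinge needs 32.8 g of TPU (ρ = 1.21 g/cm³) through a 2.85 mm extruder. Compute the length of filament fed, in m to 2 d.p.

Extruded volume: 32.8/1.21 = 27.1074 cm³ (27107.4 mm³).
Cross-section of 2.85 mm filament: π·(2.85/2)² = 6.3794 mm².
L = V/A = 27107.4/6.3794 = 4249.21 mm → 4.25 m.

4.25 m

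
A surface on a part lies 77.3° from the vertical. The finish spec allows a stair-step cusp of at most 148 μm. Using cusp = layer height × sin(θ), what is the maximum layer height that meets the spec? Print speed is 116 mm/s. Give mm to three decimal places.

sin(77.3°) = 0.9755; t_max = 0.148/0.9755 = 0.152 mm.

0.152 mm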